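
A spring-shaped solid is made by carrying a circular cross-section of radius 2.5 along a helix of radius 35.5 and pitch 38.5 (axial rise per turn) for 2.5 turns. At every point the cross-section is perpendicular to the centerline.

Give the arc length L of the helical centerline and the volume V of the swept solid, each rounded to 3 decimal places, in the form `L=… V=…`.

L=565.878 V=11110.995

2πR = 2π·35.5 = 223.053078
per-turn = √(223.053078² + 38.5²) = √(49752.6758 + 1482.25) = √51234.9258 = 226.351333
L = 2.5 × 226.351333 = 565.878332
V = π·2.5² × L = 19.634954 × 565.878332 = 11110.995058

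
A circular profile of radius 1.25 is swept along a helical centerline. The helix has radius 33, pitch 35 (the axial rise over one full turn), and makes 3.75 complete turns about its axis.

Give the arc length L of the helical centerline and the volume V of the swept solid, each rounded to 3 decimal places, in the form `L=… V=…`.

2πR = 2π·33 = 207.345115
per-turn = √(207.345115² + 35²) = √(42991.9968 + 1225) = √44216.9968 = 210.278379
L = 3.75 × 210.278379 = 788.543922
V = π·1.25² × L = 4.908739 × 788.543922 = 3870.755926

L=788.544 V=3870.756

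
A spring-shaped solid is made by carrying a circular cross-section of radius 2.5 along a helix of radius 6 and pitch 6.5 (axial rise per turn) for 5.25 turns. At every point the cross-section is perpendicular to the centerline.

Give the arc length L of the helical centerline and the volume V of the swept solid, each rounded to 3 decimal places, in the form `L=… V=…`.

L=200.841 V=3943.497

2πR = 2π·6 = 37.699112
per-turn = √(37.699112² + 6.5²) = √(1421.2230 + 42.25) = √1463.4730 = 38.255366
L = 5.25 × 38.255366 = 200.840672
V = π·2.5² × L = 19.634954 × 200.840672 = 3943.497371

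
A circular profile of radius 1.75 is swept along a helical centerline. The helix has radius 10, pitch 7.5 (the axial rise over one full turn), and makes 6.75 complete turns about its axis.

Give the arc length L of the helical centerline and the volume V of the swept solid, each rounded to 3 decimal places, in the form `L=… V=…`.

L=427.126 V=4109.432

2πR = 2π·10 = 62.831853
per-turn = √(62.831853² + 7.5²) = √(3947.8418 + 56.25) = √4004.0918 = 63.277893
L = 6.75 × 63.277893 = 427.125779
V = π·1.75² × L = 9.621128 × 427.125779 = 4109.431576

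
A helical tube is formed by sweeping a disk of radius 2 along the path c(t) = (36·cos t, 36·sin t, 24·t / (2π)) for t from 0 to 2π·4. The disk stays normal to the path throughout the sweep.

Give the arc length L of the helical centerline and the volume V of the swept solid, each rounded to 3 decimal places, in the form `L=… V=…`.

2πR = 2π·36 = 226.194671
per-turn = √(226.194671² + 24²) = √(51164.0292 + 576) = √51740.0292 = 227.464347
L = 4 × 227.464347 = 909.857389
V = π·2² × L = 12.566371 × 909.857389 = 11433.605150

L=909.857 V=11433.605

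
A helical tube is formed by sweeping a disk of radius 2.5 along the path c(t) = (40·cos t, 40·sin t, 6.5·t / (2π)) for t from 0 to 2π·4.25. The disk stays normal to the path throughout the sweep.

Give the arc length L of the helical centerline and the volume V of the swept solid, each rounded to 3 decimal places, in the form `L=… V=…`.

2πR = 2π·40 = 251.327412
per-turn = √(251.327412² + 6.5²) = √(63165.4682 + 42.25) = √63207.7182 = 251.411452
L = 4.25 × 251.411452 = 1068.498671
V = π·2.5² × L = 19.634954 × 1068.498671 = 20979.922340

L=1068.499 V=20979.922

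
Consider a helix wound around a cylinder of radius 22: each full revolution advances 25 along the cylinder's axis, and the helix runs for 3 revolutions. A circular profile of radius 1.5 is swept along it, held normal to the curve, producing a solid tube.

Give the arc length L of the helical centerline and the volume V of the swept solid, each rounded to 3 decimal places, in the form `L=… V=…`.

L=421.418 V=2978.827

2πR = 2π·22 = 138.230077
per-turn = √(138.230077² + 25²) = √(19107.5541 + 625) = √19732.5541 = 140.472610
L = 3 × 140.472610 = 421.417830
V = π·1.5² × L = 7.068583 × 421.417830 = 2978.827104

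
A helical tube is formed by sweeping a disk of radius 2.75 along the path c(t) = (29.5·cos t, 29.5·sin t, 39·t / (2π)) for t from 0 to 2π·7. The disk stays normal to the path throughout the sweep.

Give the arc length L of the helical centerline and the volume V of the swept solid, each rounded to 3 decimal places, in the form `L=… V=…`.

L=1325.887 V=31500.825

2πR = 2π·29.5 = 185.353967
per-turn = √(185.353967² + 39²) = √(34356.0929 + 1521) = √35877.0929 = 189.412494
L = 7 × 189.412494 = 1325.887459
V = π·2.75² × L = 23.758294 × 1325.887459 = 31500.824641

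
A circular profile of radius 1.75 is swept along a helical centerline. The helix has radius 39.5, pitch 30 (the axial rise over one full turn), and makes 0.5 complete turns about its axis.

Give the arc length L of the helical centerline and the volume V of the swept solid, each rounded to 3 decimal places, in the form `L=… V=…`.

2πR = 2π·39.5 = 248.185820
per-turn = √(248.185820² + 30²) = √(61596.2011 + 900) = √62496.2011 = 249.992402
L = 0.5 × 249.992402 = 124.996201
V = π·1.75² × L = 9.621128 × 124.996201 = 1202.604387

L=124.996 V=1202.604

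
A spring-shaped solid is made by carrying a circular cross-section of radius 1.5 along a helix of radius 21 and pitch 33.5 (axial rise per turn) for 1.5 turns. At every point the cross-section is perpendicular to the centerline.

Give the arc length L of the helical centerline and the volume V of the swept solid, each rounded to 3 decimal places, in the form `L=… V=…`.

L=204.200 V=1443.403

2πR = 2π·21 = 131.946891
per-turn = √(131.946891² + 33.5²) = √(17409.9822 + 1122.25) = √18532.2322 = 136.133141
L = 1.5 × 136.133141 = 204.199712
V = π·1.5² × L = 7.068583 × 204.199712 = 1443.402709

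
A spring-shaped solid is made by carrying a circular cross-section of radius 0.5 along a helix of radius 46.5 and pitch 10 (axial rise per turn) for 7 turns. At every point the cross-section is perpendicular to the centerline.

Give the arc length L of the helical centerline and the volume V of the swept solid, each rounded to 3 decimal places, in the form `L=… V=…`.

2πR = 2π·46.5 = 292.168117
per-turn = √(292.168117² + 10²) = √(85362.2085 + 100) = √85462.2085 = 292.339201
L = 7 × 292.339201 = 2046.374407
V = π·0.5² × L = 0.785398 × 2046.374407 = 1607.218701

L=2046.374 V=1607.219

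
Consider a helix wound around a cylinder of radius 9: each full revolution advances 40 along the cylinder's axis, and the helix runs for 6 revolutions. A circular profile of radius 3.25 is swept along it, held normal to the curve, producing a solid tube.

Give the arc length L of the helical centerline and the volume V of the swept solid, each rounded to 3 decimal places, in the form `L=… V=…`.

2πR = 2π·9 = 56.548668
per-turn = √(56.548668² + 40²) = √(3197.7518 + 1600) = √4797.7518 = 69.265806
L = 6 × 69.265806 = 415.594834
V = π·3.25² × L = 33.183072 × 415.594834 = 13790.713455

L=415.595 V=13790.713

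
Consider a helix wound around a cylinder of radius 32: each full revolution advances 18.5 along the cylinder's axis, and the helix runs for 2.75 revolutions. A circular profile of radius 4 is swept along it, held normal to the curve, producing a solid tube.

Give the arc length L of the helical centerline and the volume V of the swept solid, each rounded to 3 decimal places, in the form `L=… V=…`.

L=555.256 V=27910.206

2πR = 2π·32 = 201.061930
per-turn = √(201.061930² + 18.5²) = √(40425.8996 + 342.25) = √40768.1496 = 201.911242
L = 2.75 × 201.911242 = 555.255915
V = π·4² × L = 50.265482 × 555.255915 = 27910.206473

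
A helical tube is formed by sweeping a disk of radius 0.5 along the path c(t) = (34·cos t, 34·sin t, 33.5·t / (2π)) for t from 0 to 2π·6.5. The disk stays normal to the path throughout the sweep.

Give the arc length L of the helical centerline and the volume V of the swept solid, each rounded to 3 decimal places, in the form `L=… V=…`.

L=1405.553 V=1103.919

2πR = 2π·34 = 213.628300
per-turn = √(213.628300² + 33.5²) = √(45637.0508 + 1122.25) = √46759.3008 = 216.238990
L = 6.5 × 216.238990 = 1405.553434
V = π·0.5² × L = 0.785398 × 1405.553434 = 1103.919086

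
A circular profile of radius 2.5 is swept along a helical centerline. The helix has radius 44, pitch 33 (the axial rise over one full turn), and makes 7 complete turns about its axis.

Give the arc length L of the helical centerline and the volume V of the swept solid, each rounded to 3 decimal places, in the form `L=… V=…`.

L=1948.959 V=38267.723

2πR = 2π·44 = 276.460154
per-turn = √(276.460154² + 33²) = √(76430.2165 + 1089) = √77519.2165 = 278.422730
L = 7 × 278.422730 = 1948.959109
V = π·2.5² × L = 19.634954 × 1948.959109 = 38267.722614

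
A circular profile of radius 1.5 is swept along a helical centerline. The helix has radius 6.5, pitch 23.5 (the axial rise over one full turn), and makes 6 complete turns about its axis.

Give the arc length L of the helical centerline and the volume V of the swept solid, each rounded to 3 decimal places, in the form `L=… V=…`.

L=282.715 V=1998.393

2πR = 2π·6.5 = 40.840704
per-turn = √(40.840704² + 23.5²) = √(1667.9631 + 552.25) = √2220.2131 = 47.119138
L = 6 × 47.119138 = 282.714827
V = π·1.5² × L = 7.068583 × 282.714827 = 1998.393350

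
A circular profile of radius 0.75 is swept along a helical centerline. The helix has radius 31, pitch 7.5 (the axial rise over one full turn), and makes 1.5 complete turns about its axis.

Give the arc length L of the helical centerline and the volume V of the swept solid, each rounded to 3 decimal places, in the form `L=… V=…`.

2πR = 2π·31 = 194.778745
per-turn = √(194.778745² + 7.5²) = √(37938.7593 + 56.25) = √37995.0093 = 194.923086
L = 1.5 × 194.923086 = 292.384628
V = π·0.75² × L = 1.767146 × 292.384628 = 516.686288

L=292.385 V=516.686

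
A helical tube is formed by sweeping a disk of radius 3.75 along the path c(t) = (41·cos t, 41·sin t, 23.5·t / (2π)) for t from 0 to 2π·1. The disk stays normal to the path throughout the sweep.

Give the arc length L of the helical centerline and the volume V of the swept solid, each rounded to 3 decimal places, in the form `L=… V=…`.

L=258.680 V=11428.143

2πR = 2π·41 = 257.610598
per-turn = √(257.610598² + 23.5²) = √(66363.2200 + 552.25) = √66915.4700 = 258.680247
L = 1 × 258.680247 = 258.680247
V = π·3.75² × L = 44.178647 × 258.680247 = 11428.143222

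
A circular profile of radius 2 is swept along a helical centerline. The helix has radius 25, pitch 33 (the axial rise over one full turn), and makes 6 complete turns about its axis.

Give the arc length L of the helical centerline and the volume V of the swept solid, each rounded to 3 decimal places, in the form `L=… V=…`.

L=963.052 V=12102.063

2πR = 2π·25 = 157.079633
per-turn = √(157.079633² + 33²) = √(24674.0110 + 1089) = √25763.0110 = 160.508601
L = 6 × 160.508601 = 963.051606
V = π·2² × L = 12.566371 × 963.051606 = 12102.063404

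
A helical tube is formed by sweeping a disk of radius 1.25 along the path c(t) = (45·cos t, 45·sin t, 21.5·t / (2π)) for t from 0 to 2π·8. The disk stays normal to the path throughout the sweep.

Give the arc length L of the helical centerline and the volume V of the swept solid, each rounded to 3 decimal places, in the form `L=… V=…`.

L=2268.477 V=11135.359

2πR = 2π·45 = 282.743339
per-turn = √(282.743339² + 21.5²) = √(79943.7956 + 462.25) = √80406.0456 = 283.559598
L = 8 × 283.559598 = 2268.476784
V = π·1.25² × L = 4.908739 × 2268.476784 = 11135.359376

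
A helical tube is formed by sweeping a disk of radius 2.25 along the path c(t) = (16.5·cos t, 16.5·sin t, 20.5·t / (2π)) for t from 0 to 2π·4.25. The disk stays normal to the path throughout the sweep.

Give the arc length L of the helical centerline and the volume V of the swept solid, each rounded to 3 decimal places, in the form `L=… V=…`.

2πR = 2π·16.5 = 103.672558
per-turn = √(103.672558² + 20.5²) = √(10747.9992 + 420.25) = √11168.2492 = 105.679938
L = 4.25 × 105.679938 = 449.139734
V = π·2.25² × L = 15.904313 × 449.139734 = 7143.258831

L=449.140 V=7143.259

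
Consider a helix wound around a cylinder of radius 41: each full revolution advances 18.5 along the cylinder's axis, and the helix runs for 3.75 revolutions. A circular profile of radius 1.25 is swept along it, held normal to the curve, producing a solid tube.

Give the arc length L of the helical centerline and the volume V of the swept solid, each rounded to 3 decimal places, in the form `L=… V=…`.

2πR = 2π·41 = 257.610598
per-turn = √(257.610598² + 18.5²) = √(66363.2200 + 342.25) = √66705.4700 = 258.274021
L = 3.75 × 258.274021 = 968.527579
V = π·1.25² × L = 4.908739 × 968.527579 = 4754.248637

L=968.528 V=4754.249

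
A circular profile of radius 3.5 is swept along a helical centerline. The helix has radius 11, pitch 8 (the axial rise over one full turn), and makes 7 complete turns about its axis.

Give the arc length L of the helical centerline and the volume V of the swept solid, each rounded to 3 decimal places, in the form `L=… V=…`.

L=487.035 V=18743.321

2πR = 2π·11 = 69.115038
per-turn = √(69.115038² + 8²) = √(4776.8885 + 64) = √4840.8885 = 69.576494
L = 7 × 69.576494 = 487.035459
V = π·3.5² × L = 38.484510 × 487.035459 = 18743.320982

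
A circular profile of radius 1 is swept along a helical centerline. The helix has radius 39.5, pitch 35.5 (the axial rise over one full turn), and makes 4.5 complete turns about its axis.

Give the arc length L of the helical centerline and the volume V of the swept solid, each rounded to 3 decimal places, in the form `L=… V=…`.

2πR = 2π·39.5 = 248.185820
per-turn = √(248.185820² + 35.5²) = √(61596.2011 + 1260.25) = √62856.4511 = 250.711889
L = 4.5 × 250.711889 = 1128.203499
V = π·1² × L = 3.141593 × 1128.203499 = 3544.355823

L=1128.203 V=3544.356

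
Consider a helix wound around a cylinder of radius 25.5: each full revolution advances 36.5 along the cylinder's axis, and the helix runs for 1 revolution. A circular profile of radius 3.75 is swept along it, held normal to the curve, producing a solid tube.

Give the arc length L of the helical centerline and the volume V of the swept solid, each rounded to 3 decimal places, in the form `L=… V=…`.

L=164.326 V=7259.708

2πR = 2π·25.5 = 160.221225
per-turn = √(160.221225² + 36.5²) = √(25670.8410 + 1332.25) = √27003.0910 = 164.326173
L = 1 × 164.326173 = 164.326173
V = π·3.75² × L = 44.178647 × 164.326173 = 7259.707928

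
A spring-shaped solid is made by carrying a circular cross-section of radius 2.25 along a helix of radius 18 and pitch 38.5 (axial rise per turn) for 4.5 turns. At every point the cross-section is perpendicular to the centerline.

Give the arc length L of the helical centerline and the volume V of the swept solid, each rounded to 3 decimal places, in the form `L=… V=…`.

2πR = 2π·18 = 113.097336
per-turn = √(113.097336² + 38.5²) = √(12791.0073 + 1482.25) = √14273.2573 = 119.470738
L = 4.5 × 119.470738 = 537.618322
V = π·2.25² × L = 15.904313 × 537.618322 = 8550.449969

L=537.618 V=8550.450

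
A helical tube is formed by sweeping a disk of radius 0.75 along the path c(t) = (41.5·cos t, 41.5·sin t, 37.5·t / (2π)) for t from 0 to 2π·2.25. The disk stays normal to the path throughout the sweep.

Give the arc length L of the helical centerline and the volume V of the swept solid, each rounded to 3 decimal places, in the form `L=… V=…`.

2πR = 2π·41.5 = 260.752190
per-turn = √(260.752190² + 37.5²) = √(67991.7047 + 1406.25) = √69397.9547 = 263.434916
L = 2.25 × 263.434916 = 592.728560
V = π·0.75² × L = 1.767146 × 592.728560 = 1047.437825

L=592.729 V=1047.438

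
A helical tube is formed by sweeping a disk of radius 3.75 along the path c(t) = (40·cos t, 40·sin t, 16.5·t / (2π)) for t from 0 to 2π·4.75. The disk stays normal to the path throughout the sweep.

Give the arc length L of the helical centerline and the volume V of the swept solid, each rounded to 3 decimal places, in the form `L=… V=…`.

2πR = 2π·40 = 251.327412
per-turn = √(251.327412² + 16.5²) = √(63165.4682 + 272.25) = √63437.7182 = 251.868454
L = 4.75 × 251.868454 = 1196.375157
V = π·3.75² × L = 44.178647 × 1196.375157 = 52854.235368

L=1196.375 V=52854.235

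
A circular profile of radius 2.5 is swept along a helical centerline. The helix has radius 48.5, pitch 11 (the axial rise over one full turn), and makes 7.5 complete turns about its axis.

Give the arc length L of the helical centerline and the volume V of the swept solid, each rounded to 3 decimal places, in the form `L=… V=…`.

2πR = 2π·48.5 = 304.734487
per-turn = √(304.734487² + 11²) = √(92863.1078 + 121) = √92984.1078 = 304.932956
L = 7.5 × 304.932956 = 2286.997172
V = π·2.5² × L = 19.634954 × 2286.997172 = 44905.084463

L=2286.997 V=44905.084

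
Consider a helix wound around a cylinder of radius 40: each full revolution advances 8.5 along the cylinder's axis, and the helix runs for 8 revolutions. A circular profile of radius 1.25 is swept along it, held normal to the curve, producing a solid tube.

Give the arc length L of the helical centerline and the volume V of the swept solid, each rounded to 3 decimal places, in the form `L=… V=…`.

2πR = 2π·40 = 251.327412
per-turn = √(251.327412² + 8.5²) = √(63165.4682 + 72.25) = √63237.7182 = 251.471108
L = 8 × 251.471108 = 2011.768864
V = π·1.25² × L = 4.908739 × 2011.768864 = 9875.247319

L=2011.769 V=9875.247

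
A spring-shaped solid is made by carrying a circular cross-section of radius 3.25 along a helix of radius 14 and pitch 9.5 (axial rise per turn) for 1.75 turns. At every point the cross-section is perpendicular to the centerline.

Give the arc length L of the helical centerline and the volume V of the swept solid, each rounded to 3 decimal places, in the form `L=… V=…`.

L=154.833 V=5137.840

2πR = 2π·14 = 87.964594
per-turn = √(87.964594² + 9.5²) = √(7737.7699 + 90.25) = √7828.0199 = 88.476098
L = 1.75 × 88.476098 = 154.833171
V = π·3.25² × L = 33.183072 × 154.833171 = 5137.840318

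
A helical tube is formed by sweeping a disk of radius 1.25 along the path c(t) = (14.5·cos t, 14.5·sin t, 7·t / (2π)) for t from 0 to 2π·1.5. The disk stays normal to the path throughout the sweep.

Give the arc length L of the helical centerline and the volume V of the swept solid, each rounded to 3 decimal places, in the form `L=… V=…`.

L=137.062 V=672.802

2πR = 2π·14.5 = 91.106187
per-turn = √(91.106187² + 7²) = √(8300.3373 + 49) = √8349.3373 = 91.374708
L = 1.5 × 91.374708 = 137.062062
V = π·1.25² × L = 4.908739 × 137.062062 = 672.801825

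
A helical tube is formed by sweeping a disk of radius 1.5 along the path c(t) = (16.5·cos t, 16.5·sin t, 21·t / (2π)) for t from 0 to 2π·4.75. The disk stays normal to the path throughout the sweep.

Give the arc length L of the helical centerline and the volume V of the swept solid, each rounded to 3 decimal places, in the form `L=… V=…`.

2πR = 2π·16.5 = 103.672558
per-turn = √(103.672558² + 21²) = √(10747.9992 + 441) = √11188.9992 = 105.778066
L = 4.75 × 105.778066 = 502.445812
V = π·1.5² × L = 7.068583 × 502.445812 = 3551.580164

L=502.446 V=3551.580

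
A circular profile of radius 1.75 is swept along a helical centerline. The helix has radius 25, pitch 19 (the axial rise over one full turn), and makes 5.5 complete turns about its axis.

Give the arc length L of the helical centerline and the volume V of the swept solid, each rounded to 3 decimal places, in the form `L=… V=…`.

L=870.235 V=8372.643

2πR = 2π·25 = 157.079633
per-turn = √(157.079633² + 19²) = √(24674.0110 + 361) = √25035.0110 = 158.224559
L = 5.5 × 158.224559 = 870.235073
V = π·1.75² × L = 9.621128 × 870.235073 = 8372.642597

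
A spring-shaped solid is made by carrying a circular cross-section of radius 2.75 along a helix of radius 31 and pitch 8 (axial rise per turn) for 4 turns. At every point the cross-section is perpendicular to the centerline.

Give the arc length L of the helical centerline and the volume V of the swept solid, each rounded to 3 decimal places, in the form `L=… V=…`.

L=779.772 V=18526.049

2πR = 2π·31 = 194.778745
per-turn = √(194.778745² + 8²) = √(37938.7593 + 64) = √38002.7593 = 194.942964
L = 4 × 194.942964 = 779.771857
V = π·2.75² × L = 23.758294 × 779.771857 = 18526.049379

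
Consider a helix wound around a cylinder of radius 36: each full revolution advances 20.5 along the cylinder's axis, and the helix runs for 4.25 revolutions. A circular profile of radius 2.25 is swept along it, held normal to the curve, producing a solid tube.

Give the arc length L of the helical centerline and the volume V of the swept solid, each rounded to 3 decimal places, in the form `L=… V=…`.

L=965.267 V=15351.914

2πR = 2π·36 = 226.194671
per-turn = √(226.194671² + 20.5²) = √(51164.0292 + 420.25) = √51584.2792 = 227.121728
L = 4.25 × 227.121728 = 965.267343
V = π·2.25² × L = 15.904313 × 965.267343 = 15351.913766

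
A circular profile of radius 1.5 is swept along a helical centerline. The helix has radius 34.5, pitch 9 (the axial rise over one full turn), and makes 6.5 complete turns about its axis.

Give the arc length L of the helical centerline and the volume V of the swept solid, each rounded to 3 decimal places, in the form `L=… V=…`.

L=1410.218 V=9968.245

2πR = 2π·34.5 = 216.769893
per-turn = √(216.769893² + 9²) = √(46989.1866 + 81) = √47070.1866 = 216.956647
L = 6.5 × 216.956647 = 1410.218204
V = π·1.5² × L = 7.068583 × 1410.218204 = 9968.245084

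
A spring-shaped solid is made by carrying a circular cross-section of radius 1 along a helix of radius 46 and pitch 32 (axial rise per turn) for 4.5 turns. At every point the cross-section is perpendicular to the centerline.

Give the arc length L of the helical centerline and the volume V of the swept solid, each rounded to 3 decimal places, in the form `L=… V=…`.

2πR = 2π·46 = 289.026524
per-turn = √(289.026524² + 32²) = √(83536.3317 + 1024) = √84560.3317 = 290.792592
L = 4.5 × 290.792592 = 1308.566665
V = π·1² × L = 3.141593 × 1308.566665 = 4110.983421

L=1308.567 V=4110.983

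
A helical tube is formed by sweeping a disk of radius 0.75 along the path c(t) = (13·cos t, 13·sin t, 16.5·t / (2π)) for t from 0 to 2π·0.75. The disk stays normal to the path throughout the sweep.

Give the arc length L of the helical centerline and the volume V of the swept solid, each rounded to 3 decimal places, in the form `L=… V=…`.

L=62.498 V=110.444

2πR = 2π·13 = 81.681409
per-turn = √(81.681409² + 16.5²) = √(6671.8526 + 272.25) = √6944.1026 = 83.331282
L = 0.75 × 83.331282 = 62.498462
V = π·0.75² × L = 1.767146 × 62.498462 = 110.443898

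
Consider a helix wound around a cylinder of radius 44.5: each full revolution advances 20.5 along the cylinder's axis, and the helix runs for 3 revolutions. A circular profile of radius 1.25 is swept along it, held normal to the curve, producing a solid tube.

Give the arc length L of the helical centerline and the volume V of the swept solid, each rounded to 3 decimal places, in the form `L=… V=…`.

2πR = 2π·44.5 = 279.601746
per-turn = √(279.601746² + 20.5²) = √(78177.1365 + 420.25) = √78597.3865 = 280.352254
L = 3 × 280.352254 = 841.056763
V = π·1.25² × L = 4.908739 × 841.056763 = 4128.527730

L=841.057 V=4128.528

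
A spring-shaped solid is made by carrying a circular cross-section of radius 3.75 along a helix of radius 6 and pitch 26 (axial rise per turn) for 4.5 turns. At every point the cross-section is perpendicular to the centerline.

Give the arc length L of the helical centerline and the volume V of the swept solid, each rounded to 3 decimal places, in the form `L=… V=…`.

2πR = 2π·6 = 37.699112
per-turn = √(37.699112² + 26²) = √(1421.2230 + 676) = √2097.2230 = 45.795448
L = 4.5 × 45.795448 = 206.079515
V = π·3.75² × L = 44.178647 × 206.079515 = 9104.314076

L=206.080 V=9104.314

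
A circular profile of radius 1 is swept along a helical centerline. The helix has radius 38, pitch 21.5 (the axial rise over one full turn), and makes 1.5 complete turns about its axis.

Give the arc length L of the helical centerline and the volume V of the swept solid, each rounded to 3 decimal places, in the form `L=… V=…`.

L=359.591 V=1129.687

2πR = 2π·38 = 238.761042
per-turn = √(238.761042² + 21.5²) = √(57006.8350 + 462.25) = √57469.0850 = 239.727105
L = 1.5 × 239.727105 = 359.590658
V = π·1² × L = 3.141593 × 359.590658 = 1129.687369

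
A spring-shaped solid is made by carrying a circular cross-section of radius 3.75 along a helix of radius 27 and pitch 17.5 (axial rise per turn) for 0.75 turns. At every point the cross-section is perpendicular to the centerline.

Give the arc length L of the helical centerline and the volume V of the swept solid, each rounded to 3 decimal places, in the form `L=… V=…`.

2πR = 2π·27 = 169.646003
per-turn = √(169.646003² + 17.5²) = √(28779.7664 + 306.25) = √29086.0164 = 170.546230
L = 0.75 × 170.546230 = 127.909672
V = π·3.75² × L = 44.178647 × 127.909672 = 5650.876217

L=127.910 V=5650.876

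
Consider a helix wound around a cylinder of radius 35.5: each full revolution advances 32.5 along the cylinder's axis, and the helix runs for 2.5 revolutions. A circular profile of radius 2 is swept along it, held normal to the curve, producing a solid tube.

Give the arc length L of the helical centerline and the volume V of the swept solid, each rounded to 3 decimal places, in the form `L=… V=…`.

2πR = 2π·35.5 = 223.053078
per-turn = √(223.053078² + 32.5²) = √(49752.6758 + 1056.25) = √50808.9258 = 225.408353
L = 2.5 × 225.408353 = 563.520884
V = π·2² × L = 12.566371 × 563.520884 = 7081.412271

L=563.521 V=7081.412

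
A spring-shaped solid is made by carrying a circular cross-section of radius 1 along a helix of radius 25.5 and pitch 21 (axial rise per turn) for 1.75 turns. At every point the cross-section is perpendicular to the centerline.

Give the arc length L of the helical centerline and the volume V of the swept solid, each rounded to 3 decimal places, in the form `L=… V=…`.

2πR = 2π·25.5 = 160.221225
per-turn = √(160.221225² + 21²) = √(25670.8410 + 441) = √26111.8410 = 161.591587
L = 1.75 × 161.591587 = 282.785278
V = π·1² × L = 3.141593 × 282.785278 = 888.396151

L=282.785 V=888.396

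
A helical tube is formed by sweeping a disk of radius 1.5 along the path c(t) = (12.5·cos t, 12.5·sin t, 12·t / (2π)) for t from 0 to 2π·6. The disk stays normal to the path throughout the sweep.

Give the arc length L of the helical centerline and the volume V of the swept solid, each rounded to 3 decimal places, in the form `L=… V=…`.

L=476.708 V=3369.647

2πR = 2π·12.5 = 78.539816
per-turn = √(78.539816² + 12²) = √(6168.5028 + 144) = √6312.5028 = 79.451260
L = 6 × 79.451260 = 476.707561
V = π·1.5² × L = 7.068583 × 476.707561 = 3369.647188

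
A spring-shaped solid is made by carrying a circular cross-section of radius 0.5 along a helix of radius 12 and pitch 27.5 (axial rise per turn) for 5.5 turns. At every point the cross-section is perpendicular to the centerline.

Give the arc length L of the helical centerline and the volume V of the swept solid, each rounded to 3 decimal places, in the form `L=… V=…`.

L=441.412 V=346.684

2πR = 2π·12 = 75.398224
per-turn = √(75.398224² + 27.5²) = √(5684.8921 + 756.25) = √6441.1421 = 80.256726
L = 5.5 × 80.256726 = 441.411995
V = π·0.5² × L = 0.785398 × 441.411995 = 346.684170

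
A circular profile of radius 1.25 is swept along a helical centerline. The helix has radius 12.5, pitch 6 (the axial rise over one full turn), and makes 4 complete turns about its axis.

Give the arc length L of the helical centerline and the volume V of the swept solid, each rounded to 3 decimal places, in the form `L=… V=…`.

L=315.075 V=1546.619

2πR = 2π·12.5 = 78.539816
per-turn = √(78.539816² + 6²) = √(6168.5028 + 36) = √6204.5028 = 78.768666
L = 4 × 78.768666 = 315.074664
V = π·1.25² × L = 4.908739 × 315.074664 = 1546.619141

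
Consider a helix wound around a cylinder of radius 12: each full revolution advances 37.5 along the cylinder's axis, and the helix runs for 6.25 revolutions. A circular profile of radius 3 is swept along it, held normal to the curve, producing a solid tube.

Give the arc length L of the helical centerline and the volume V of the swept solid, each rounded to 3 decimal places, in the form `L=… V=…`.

L=526.306 V=14880.944

2πR = 2π·12 = 75.398224
per-turn = √(75.398224² + 37.5²) = √(5684.8921 + 1406.25) = √7091.1421 = 84.208920
L = 6.25 × 84.208920 = 526.305747
V = π·3² × L = 28.274334 × 526.305747 = 14880.944424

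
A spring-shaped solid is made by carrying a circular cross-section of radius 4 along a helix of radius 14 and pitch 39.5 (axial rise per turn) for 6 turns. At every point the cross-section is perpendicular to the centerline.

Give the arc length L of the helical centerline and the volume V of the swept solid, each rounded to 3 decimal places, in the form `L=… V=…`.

L=578.557 V=29081.469

2πR = 2π·14 = 87.964594
per-turn = √(87.964594² + 39.5²) = √(7737.7699 + 1560.25) = √9298.0199 = 96.426240
L = 6 × 96.426240 = 578.557443
V = π·4² × L = 50.265482 × 578.557443 = 29081.468992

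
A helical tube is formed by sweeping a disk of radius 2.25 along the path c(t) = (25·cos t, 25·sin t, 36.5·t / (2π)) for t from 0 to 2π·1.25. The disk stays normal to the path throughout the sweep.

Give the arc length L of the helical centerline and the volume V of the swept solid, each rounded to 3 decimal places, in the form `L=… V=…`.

2πR = 2π·25 = 157.079633
per-turn = √(157.079633² + 36.5²) = √(24674.0110 + 1332.25) = √26006.2610 = 161.264568
L = 1.25 × 161.264568 = 201.580710
V = π·2.25² × L = 15.904313 × 201.580710 = 3206.002675

L=201.581 V=3206.003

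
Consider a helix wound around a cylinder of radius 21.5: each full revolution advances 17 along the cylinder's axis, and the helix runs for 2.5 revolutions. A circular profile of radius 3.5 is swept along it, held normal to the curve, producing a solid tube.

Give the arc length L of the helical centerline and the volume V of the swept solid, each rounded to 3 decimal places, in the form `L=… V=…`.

2πR = 2π·21.5 = 135.088484
per-turn = √(135.088484² + 17²) = √(18248.8985 + 289) = √18537.8985 = 136.153952
L = 2.5 × 136.153952 = 340.384879
V = π·3.5² × L = 38.484510 × 340.384879 = 13099.545282

L=340.385 V=13099.545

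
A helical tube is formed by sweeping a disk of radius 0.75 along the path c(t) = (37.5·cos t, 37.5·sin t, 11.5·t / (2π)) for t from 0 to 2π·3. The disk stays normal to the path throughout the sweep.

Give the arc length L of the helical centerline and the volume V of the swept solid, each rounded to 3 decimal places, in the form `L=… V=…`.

2πR = 2π·37.5 = 235.619449
per-turn = √(235.619449² + 11.5²) = √(55516.5248 + 132.25) = √55648.7748 = 235.899925
L = 3 × 235.899925 = 707.699776
V = π·0.75² × L = 1.767146 × 707.699776 = 1250.608735

L=707.700 V=1250.609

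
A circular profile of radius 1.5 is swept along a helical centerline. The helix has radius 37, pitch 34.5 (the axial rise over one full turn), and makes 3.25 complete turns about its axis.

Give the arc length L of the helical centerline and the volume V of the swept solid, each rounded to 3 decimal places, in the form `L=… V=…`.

2πR = 2π·37 = 232.477856
per-turn = √(232.477856² + 34.5²) = √(54045.9537 + 1190.25) = √55236.2037 = 235.023836
L = 3.25 × 235.023836 = 763.827468
V = π·1.5² × L = 7.068583 × 763.827468 = 5399.178218

L=763.827 V=5399.178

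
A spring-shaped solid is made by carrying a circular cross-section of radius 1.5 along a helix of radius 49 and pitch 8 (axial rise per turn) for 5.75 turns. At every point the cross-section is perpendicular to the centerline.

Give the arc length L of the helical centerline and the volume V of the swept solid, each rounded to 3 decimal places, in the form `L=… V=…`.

L=1770.885 V=12517.648

2πR = 2π·49 = 307.876080
per-turn = √(307.876080² + 8²) = √(94787.6807 + 64) = √94851.6807 = 307.980000
L = 5.75 × 307.980000 = 1770.885003
V = π·1.5² × L = 7.068583 × 1770.885003 = 12517.648457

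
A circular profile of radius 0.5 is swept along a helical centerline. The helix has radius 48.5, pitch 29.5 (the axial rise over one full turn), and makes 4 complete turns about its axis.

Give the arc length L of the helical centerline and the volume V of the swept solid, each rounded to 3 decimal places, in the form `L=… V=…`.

L=1224.636 V=961.827

2πR = 2π·48.5 = 304.734487
per-turn = √(304.734487² + 29.5²) = √(92863.1078 + 870.25) = √93733.3578 = 306.159040
L = 4 × 306.159040 = 1224.636160
V = π·0.5² × L = 0.785398 × 1224.636160 = 961.826991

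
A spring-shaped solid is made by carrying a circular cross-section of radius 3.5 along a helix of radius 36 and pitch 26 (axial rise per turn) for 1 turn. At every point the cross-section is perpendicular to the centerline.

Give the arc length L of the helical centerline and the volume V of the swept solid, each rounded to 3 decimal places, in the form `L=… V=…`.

L=227.684 V=8762.309

2πR = 2π·36 = 226.194671
per-turn = √(226.194671² + 26²) = √(51164.0292 + 676) = √51840.0292 = 227.684056
L = 1 × 227.684056 = 227.684056
V = π·3.5² × L = 38.484510 × 227.684056 = 8762.309319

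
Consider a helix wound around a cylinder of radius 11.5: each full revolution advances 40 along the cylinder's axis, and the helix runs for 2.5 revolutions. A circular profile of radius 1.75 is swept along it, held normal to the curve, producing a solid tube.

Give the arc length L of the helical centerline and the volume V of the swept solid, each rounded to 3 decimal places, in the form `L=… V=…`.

2πR = 2π·11.5 = 72.256631
per-turn = √(72.256631² + 40²) = √(5221.0207 + 1600) = √6821.0207 = 82.589471
L = 2.5 × 82.589471 = 206.473678
V = π·1.75² × L = 9.621128 × 206.473678 = 1986.509578

L=206.474 V=1986.510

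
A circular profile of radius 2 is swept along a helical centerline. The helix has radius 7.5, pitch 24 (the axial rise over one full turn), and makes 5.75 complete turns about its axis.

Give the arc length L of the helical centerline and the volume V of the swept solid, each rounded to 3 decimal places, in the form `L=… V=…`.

L=304.080 V=3821.181

2πR = 2π·7.5 = 47.123890
per-turn = √(47.123890² + 24²) = √(2220.6610 + 576) = √2796.6610 = 52.883466
L = 5.75 × 52.883466 = 304.079930
V = π·2² × L = 12.566371 × 304.079930 = 3821.181100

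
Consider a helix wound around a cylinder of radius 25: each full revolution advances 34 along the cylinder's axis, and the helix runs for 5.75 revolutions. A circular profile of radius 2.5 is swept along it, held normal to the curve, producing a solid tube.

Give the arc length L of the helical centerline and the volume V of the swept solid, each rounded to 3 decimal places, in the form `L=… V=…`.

2πR = 2π·25 = 157.079633
per-turn = √(157.079633² + 34²) = √(24674.0110 + 1156) = √25830.0110 = 160.717177
L = 5.75 × 160.717177 = 924.123768
V = π·2.5² × L = 19.634954 × 924.123768 = 18145.127756

L=924.124 V=18145.128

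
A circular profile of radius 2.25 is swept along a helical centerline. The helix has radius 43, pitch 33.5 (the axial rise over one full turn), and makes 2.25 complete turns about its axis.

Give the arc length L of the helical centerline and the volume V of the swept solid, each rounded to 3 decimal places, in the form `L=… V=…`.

L=612.553 V=9742.240

2πR = 2π·43 = 270.176968
per-turn = √(270.176968² + 33.5²) = √(72995.5942 + 1122.25) = √74117.8442 = 272.245926
L = 2.25 × 272.245926 = 612.553333
V = π·2.25² × L = 15.904313 × 612.553333 = 9742.239823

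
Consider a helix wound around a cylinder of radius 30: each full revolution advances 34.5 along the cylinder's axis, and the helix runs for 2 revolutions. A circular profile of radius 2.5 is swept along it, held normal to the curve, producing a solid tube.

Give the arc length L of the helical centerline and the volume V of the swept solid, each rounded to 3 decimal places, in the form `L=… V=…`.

L=383.254 V=7525.166

2πR = 2π·30 = 188.495559
per-turn = √(188.495559² + 34.5²) = √(35530.5758 + 1190.25) = √36720.8258 = 191.626788
L = 2 × 191.626788 = 383.253576
V = π·2.5² × L = 19.634954 × 383.253576 = 7525.166364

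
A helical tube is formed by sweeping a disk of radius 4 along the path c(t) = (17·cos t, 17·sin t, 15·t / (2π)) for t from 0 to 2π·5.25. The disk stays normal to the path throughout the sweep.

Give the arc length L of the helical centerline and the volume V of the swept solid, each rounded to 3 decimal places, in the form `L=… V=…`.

2πR = 2π·17 = 106.814150
per-turn = √(106.814150² + 15²) = √(11409.2627 + 225) = √11634.2627 = 107.862239
L = 5.25 × 107.862239 = 566.276757
V = π·4² × L = 50.265482 × 566.276757 = 28464.174387

L=566.277 V=28464.174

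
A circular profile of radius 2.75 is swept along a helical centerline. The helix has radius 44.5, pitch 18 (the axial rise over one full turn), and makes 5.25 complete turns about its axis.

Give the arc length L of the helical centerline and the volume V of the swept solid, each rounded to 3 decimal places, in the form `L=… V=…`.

L=1470.948 V=34947.212

2πR = 2π·44.5 = 279.601746
per-turn = √(279.601746² + 18²) = √(78177.1365 + 324) = √78501.1365 = 280.180543
L = 5.25 × 280.180543 = 1470.947849
V = π·2.75² × L = 23.758294 × 1470.947849 = 34947.212100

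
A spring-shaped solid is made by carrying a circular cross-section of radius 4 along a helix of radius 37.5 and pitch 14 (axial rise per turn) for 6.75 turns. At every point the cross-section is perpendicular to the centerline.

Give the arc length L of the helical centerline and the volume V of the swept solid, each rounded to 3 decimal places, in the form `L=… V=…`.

2πR = 2π·37.5 = 235.619449
per-turn = √(235.619449² + 14²) = √(55516.5248 + 196) = √55712.5248 = 236.035007
L = 6.75 × 236.035007 = 1593.236300
V = π·4² × L = 50.265482 × 1593.236300 = 80084.791313

L=1593.236 V=80084.791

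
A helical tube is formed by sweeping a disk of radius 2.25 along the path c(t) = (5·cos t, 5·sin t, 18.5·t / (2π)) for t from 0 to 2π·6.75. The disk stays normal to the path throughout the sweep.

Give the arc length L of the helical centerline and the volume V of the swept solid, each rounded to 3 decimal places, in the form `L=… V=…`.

L=246.094 V=3913.953

2πR = 2π·5 = 31.415927
per-turn = √(31.415927² + 18.5²) = √(986.9604 + 342.25) = √1329.2104 = 36.458338
L = 6.75 × 36.458338 = 246.093784
V = π·2.25² × L = 15.904313 × 246.093784 = 3913.952526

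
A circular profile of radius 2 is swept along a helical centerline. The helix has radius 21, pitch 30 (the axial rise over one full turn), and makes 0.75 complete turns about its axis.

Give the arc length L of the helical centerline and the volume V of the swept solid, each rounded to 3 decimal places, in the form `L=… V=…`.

2πR = 2π·21 = 131.946891
per-turn = √(131.946891² + 30²) = √(17409.9822 + 900) = √18309.9822 = 135.314383
L = 0.75 × 135.314383 = 101.485787
V = π·2² × L = 12.566371 × 101.485787 = 1275.308012

L=101.486 V=1275.308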